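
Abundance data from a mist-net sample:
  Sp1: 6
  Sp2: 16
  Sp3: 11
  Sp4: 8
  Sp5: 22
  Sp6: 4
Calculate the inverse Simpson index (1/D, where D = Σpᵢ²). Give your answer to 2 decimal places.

4.59

Total N = 6+16+11+8+22+4 = 67, so the proportions are 0.089552, 0.238806, 0.164179, 0.119403, 0.328358, 0.059701 (working shown to 6 dp, full precision carried).
D = 0.089552² + 0.238806² + 0.164179² + 0.119403² + 0.328358² + 0.059701² = 0.008020 + 0.057028 + 0.026955 + 0.014257 + 0.107819 + 0.003564 = 0.217643.
So 1/D = 4.5947, i.e. 4.59 to 2 decimal places.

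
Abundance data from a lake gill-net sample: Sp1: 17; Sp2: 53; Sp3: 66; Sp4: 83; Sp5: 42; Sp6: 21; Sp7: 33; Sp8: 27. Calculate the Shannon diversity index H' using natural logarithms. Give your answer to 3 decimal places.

1.954

Total N = 17+53+66+83+42+21+33+27 = 342, so the proportions are 0.04971, 0.15497, 0.19298, 0.24269, 0.12281, 0.0614, 0.09649, 0.07895 (working shown to 5 dp, full precision carried).
Each pᵢ ln pᵢ term: 0.04971×(-3.00160)=-0.14920, 0.15497×(-1.86452)=-0.28895, 0.19298×(-1.64516)=-0.31749, 0.24269×(-1.41597)=-0.34364, 0.12281×(-2.09714)=-0.25754, 0.0614×(-2.79029)=-0.17133, 0.09649×(-2.33830)=-0.22563, 0.07895×(-2.53897)=-0.20045.
Sum = -1.95422, so H' = 1.954.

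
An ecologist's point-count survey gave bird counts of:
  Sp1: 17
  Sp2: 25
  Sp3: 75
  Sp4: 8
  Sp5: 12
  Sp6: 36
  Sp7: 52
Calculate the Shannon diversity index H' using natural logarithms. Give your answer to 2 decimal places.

Total N = 17+25+75+8+12+36+52 = 225, so the proportions are 0.0756, 0.1111, 0.3333, 0.0356, 0.0533, 0.16, 0.2311 (working shown to 4 dp, full precision carried).
Each pᵢ ln pᵢ term: 0.0756×(-2.5829)=-0.1952, 0.1111×(-2.1972)=-0.2441, 0.3333×(-1.0986)=-0.3662, 0.0356×(-3.3367)=-0.1186, 0.0533×(-2.9312)=-0.1563, 0.16×(-1.8326)=-0.2932, 0.2311×(-1.4649)=-0.3385.
Sum = -1.7122, so H' = 1.71.

1.71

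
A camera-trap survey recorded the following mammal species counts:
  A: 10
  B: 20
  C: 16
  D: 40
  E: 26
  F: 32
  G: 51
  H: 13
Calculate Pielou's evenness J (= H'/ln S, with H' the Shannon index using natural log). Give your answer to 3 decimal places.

0.938

Total N = 10+20+16+40+26+32+51+13 = 208, so the proportions are 0.04808, 0.09615, 0.07692, 0.19231, 0.125, 0.15385, 0.24519, 0.0625 (working shown to 5 dp, full precision carried).
H' = −Σ pᵢ ln pᵢ = −((-0.14591) + (-0.22517) + (-0.19730) + (-0.31705) + (-0.25993) + (-0.28797) + (-0.34467) + (-0.17329)) = 1.95129.
With S = 8 species, ln S = 2.07944, so J = 1.95129/2.07944 = 0.93837, i.e. 0.938 to 3 decimal places.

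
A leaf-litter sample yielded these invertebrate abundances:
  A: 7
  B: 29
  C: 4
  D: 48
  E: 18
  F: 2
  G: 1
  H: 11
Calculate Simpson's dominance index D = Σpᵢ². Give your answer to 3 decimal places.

Total N = 7+29+4+48+18+2+1+11 = 120, so the proportions are 0.05833, 0.24167, 0.03333, 0.4, 0.15, 0.01667, 0.00833, 0.09167 (working shown to 5 dp, full precision carried).
D = 0.05833² + 0.24167² + 0.03333² + 0.4² + 0.15² + 0.01667² + 0.00833² + 0.09167² = 0.00340 + 0.05840 + 0.00111 + 0.16000 + 0.02250 + 0.00028 + 0.00007 + 0.00840 = 0.25417.
To 3 decimal places, D = 0.254.

0.254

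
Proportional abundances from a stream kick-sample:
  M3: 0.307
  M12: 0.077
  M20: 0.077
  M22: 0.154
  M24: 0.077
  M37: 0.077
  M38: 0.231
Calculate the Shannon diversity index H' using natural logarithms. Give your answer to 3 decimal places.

Each pᵢ ln pᵢ term (working shown to 5 dp, full precision carried): 0.307×(-1.18091)=-0.36254, 0.077×(-2.56395)=-0.19742, 0.077×(-2.56395)=-0.19742, 0.154×(-1.87080)=-0.28810, 0.077×(-2.56395)=-0.19742, 0.077×(-2.56395)=-0.19742, 0.231×(-1.46534)=-0.33849.
Sum = -1.77883, so H' = 1.779.

1.779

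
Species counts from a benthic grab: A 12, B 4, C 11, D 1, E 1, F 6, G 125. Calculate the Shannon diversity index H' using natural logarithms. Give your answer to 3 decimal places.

0.850

Total N = 12+4+11+1+1+6+125 = 160, so the proportions are 0.075, 0.025, 0.06875, 0.00625, 0.00625, 0.0375, 0.78125 (working shown to 5 dp, full precision carried).
Each pᵢ ln pᵢ term: 0.075×(-2.59027)=-0.19427, 0.025×(-3.68888)=-0.09222, 0.06875×(-2.67728)=-0.18406, 0.00625×(-5.07517)=-0.03172, 0.00625×(-5.07517)=-0.03172, 0.0375×(-3.28341)=-0.12313, 0.78125×(-0.24686)=-0.19286.
Sum = -0.84998, so H' = 0.850.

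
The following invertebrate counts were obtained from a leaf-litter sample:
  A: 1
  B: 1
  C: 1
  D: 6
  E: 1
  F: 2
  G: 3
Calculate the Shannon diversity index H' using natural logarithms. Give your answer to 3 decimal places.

1.679

Total N = 1+1+1+6+1+2+3 = 15, so the proportions are 0.06667, 0.06667, 0.06667, 0.4, 0.06667, 0.13333, 0.2 (working shown to 5 dp, full precision carried).
Each pᵢ ln pᵢ term: 0.06667×(-2.70805)=-0.18054, 0.06667×(-2.70805)=-0.18054, 0.06667×(-2.70805)=-0.18054, 0.4×(-0.91629)=-0.36652, 0.06667×(-2.70805)=-0.18054, 0.13333×(-2.01490)=-0.26865, 0.2×(-1.60944)=-0.32189.
Sum = -1.67920, so H' = 1.679.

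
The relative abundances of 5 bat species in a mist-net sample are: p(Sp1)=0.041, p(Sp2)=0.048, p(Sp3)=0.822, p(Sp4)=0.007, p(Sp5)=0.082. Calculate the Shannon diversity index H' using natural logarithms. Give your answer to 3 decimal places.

0.678

Each pᵢ ln pᵢ term (working shown to 5 dp, full precision carried): 0.041×(-3.19418)=-0.13096, 0.048×(-3.03655)=-0.14575, 0.822×(-0.19601)=-0.16112, 0.007×(-4.96185)=-0.03473, 0.082×(-2.50104)=-0.20508.
Sum = -0.67766, so H' = 0.678.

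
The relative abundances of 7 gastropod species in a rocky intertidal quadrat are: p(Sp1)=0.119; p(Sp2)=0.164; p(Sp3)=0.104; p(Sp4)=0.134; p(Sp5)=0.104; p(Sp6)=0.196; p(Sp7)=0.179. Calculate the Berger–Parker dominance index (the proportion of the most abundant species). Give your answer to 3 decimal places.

The largest proportion is 0.196, i.e. d = 0.196 to 3 decimal places.

0.196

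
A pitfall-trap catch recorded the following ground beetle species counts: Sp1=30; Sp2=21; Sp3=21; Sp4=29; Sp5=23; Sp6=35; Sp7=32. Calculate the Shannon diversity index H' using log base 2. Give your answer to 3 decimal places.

Total N = 30+21+21+29+23+35+32 = 191, so the proportions are 0.15707, 0.10995, 0.10995, 0.15183, 0.12042, 0.18325, 0.16754 (working shown to 5 dp, full precision carried).
Each pᵢ log₂ pᵢ term: 0.15707×(-2.67054)=-0.41946, 0.10995×(-3.18511)=-0.35020, 0.10995×(-3.18511)=-0.35020, 0.15183×(-2.71945)=-0.41290, 0.12042×(-3.05387)=-0.36774, 0.18325×(-2.44815)=-0.44861, 0.16754×(-2.57743)=-0.43182.
Sum = -2.78092, so H' = 2.781.

2.781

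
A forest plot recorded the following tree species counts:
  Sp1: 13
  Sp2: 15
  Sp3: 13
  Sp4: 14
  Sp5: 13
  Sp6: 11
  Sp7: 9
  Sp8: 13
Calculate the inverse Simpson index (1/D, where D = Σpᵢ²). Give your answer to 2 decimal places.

Total N = 13+15+13+14+13+11+9+13 = 101, so the proportions are 0.128713, 0.148515, 0.128713, 0.138614, 0.128713, 0.108911, 0.089109, 0.128713 (working shown to 6 dp, full precision carried).
D = 0.128713² + 0.148515² + 0.128713² + 0.138614² + 0.128713² + 0.108911² + 0.089109² + 0.128713² = 0.016567 + 0.022057 + 0.016567 + 0.019214 + 0.016567 + 0.011862 + 0.007940 + 0.016567 = 0.127340.
So 1/D = 7.8530, i.e. 7.85 to 2 decimal places.

7.85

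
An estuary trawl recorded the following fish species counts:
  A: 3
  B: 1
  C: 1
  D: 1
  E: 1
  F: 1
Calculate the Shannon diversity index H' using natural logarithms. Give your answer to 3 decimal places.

Total N = 3+1+1+1+1+1 = 8, so the proportions are 0.375, 0.125, 0.125, 0.125, 0.125, 0.125 (working shown to 5 dp, full precision carried).
Each pᵢ ln pᵢ term: 0.375×(-0.98083)=-0.36781, 0.125×(-2.07944)=-0.25993, 0.125×(-2.07944)=-0.25993, 0.125×(-2.07944)=-0.25993, 0.125×(-2.07944)=-0.25993, 0.125×(-2.07944)=-0.25993.
Sum = -1.66746, so H' = 1.667.

1.667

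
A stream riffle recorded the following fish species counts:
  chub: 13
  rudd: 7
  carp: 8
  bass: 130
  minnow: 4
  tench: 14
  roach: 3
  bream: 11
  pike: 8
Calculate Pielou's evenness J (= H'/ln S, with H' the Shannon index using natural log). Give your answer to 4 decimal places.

Total N = 13+7+8+130+4+14+3+11+8 = 198, so the proportions are 0.065657, 0.035354, 0.040404, 0.656566, 0.020202, 0.070707, 0.015152, 0.055556, 0.040404 (working shown to 6 dp, full precision carried).
H' = −Σ pᵢ ln pᵢ = −((-0.178804) + (-0.118164) + (-0.129650) + (-0.276239) + (-0.078828) + (-0.187318) + (-0.063480) + (-0.160576) + (-0.129650)) = 1.322707.
With S = 9 species, ln S = 2.197225, so J = 1.322707/2.197225 = 0.601990, i.e. 0.6020 to 4 decimal places.

0.6020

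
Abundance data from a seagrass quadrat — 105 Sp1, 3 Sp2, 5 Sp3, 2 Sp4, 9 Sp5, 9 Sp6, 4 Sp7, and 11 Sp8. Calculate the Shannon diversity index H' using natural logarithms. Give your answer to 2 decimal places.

Total N = 105+3+5+2+9+9+4+11 = 148, so the proportions are 0.7095, 0.0203, 0.0338, 0.0135, 0.0608, 0.0608, 0.027, 0.0743 (working shown to 4 dp, full precision carried).
Each pᵢ ln pᵢ term: 0.7095×(-0.3433)=-0.2435, 0.0203×(-3.8986)=-0.0790, 0.0338×(-3.3878)=-0.1145, 0.0135×(-4.3041)=-0.0582, 0.0608×(-2.8000)=-0.1703, 0.0608×(-2.8000)=-0.1703, 0.027×(-3.6109)=-0.0976, 0.0743×(-2.5993)=-0.1932.
Sum = -1.1265, so H' = 1.13.

1.13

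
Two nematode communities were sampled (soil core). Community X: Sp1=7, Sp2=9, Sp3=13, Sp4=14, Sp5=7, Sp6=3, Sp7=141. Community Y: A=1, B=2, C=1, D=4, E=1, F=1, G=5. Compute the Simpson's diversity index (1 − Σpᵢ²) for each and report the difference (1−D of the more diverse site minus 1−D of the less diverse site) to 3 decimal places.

Community X: N=194, proportions 0.03608, 0.04639, 0.06701, 0.07216, 0.03608, 0.01546, 0.7268, giving 1−D = 0.45706 (working shown to 5 dp, full precision carried).
Community Y: N=15, proportions 0.06667, 0.13333, 0.06667, 0.26667, 0.06667, 0.06667, 0.33333, giving 1−D = 0.78222.
Difference = |0.45706 − 0.78222| = 0.32516, i.e. 0.325 to 3 decimal places.

0.325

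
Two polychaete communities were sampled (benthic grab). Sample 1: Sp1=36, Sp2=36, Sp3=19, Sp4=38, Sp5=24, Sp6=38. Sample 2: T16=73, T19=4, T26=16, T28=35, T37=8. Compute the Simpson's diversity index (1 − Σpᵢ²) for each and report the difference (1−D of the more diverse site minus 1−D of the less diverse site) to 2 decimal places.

Sample 1: N=191, proportions 0.1885, 0.1885, 0.0995, 0.199, 0.1257, 0.199, giving 1−D = 0.8241 (working shown to 4 dp, full precision carried).
Sample 2: N=136, proportions 0.5368, 0.0294, 0.1176, 0.2574, 0.0588, giving 1−D = 0.6275.
Difference = |0.8241 − 0.6275| = 0.1966, i.e. 0.20 to 2 decimal places.

0.20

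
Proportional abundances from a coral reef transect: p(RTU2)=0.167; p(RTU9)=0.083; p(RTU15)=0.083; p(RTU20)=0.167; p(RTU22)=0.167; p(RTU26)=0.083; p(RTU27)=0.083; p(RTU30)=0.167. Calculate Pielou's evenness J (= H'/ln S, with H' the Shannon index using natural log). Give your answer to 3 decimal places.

0.972

H' = −Σ pᵢ ln pᵢ = −((-0.29889) + (-0.20658) + (-0.20658) + (-0.29889) + (-0.29889) + (-0.20658) + (-0.20658) + (-0.29889)) = 2.02188 (working shown to 5 dp, full precision carried).
With S = 8 species, ln S = 2.07944, so J = 2.02188/2.07944 = 0.97232, i.e. 0.972 to 3 decimal places.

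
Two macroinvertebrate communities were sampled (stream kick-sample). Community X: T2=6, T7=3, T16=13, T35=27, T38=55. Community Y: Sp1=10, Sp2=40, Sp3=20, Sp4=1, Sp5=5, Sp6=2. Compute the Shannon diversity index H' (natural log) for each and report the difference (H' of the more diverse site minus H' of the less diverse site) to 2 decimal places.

Community X: N=104, proportions 0.0577, 0.0288, 0.125, 0.2596, 0.5288, giving H' = 1.2138 (working shown to 4 dp, full precision carried).
Community Y: N=78, proportions 0.1282, 0.5128, 0.2564, 0.0128, 0.0641, 0.0256, giving H' = 1.2807.
Difference = |1.2138 − 1.2807| = 0.0669, i.e. 0.07 to 2 decimal places.

0.07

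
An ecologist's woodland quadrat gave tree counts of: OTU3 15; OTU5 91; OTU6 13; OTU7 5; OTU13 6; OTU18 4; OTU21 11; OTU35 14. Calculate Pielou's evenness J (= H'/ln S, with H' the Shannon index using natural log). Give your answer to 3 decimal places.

Total N = 15+91+13+5+6+4+11+14 = 159, so the proportions are 0.09434, 0.57233, 0.08176, 0.03145, 0.03774, 0.02516, 0.06918, 0.08805 (working shown to 5 dp, full precision carried).
H' = −Σ pᵢ ln pᵢ = −((-0.22272) + (-0.31938) + (-0.20473) + (-0.10879) + (-0.12367) + (-0.09264) + (-0.18479) + (-0.21395)) = 1.47067.
With S = 8 species, ln S = 2.07944, so J = 1.47067/2.07944 = 0.70724, i.e. 0.707 to 3 decimal places.

0.707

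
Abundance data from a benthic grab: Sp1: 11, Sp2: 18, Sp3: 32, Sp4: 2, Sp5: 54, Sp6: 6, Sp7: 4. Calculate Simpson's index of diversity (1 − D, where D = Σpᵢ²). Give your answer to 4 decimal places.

Total N = 11+18+32+2+54+6+4 = 127, so the proportions are 0.086614, 0.141732, 0.251969, 0.015748, 0.425197, 0.047244, 0.031496 (working shown to 6 dp, full precision carried).
D = 0.086614² + 0.141732² + 0.251969² + 0.015748² + 0.425197² + 0.047244² + 0.031496² = 0.007502 + 0.020088 + 0.063488 + 0.000248 + 0.180792 + 0.002232 + 0.000992 = 0.275343.
So 1 − D = 0.724657, i.e. 0.7247 to 4 decimal places.

0.7247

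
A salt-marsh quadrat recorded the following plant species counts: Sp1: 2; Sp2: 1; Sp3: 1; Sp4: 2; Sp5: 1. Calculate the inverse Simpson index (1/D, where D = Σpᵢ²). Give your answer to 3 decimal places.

4.455

Total N = 2+1+1+2+1 = 7, so the proportions are 0.2857143, 0.1428571, 0.1428571, 0.2857143, 0.1428571 (working shown to 7 dp, full precision carried).
D = 0.2857143² + 0.1428571² + 0.1428571² + 0.2857143² + 0.1428571² = 0.0816327 + 0.0204082 + 0.0204082 + 0.0816327 + 0.0204082 = 0.2244898.
So 1/D = 4.45455, i.e. 4.455 to 3 decimal places.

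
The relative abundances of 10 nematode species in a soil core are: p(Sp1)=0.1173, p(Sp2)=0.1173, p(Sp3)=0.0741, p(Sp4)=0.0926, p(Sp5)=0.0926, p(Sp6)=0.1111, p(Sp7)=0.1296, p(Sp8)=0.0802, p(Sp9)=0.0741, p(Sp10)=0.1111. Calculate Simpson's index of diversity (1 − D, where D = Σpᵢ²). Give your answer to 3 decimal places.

0.896

D = 0.1173² + 0.1173² + 0.0741² + 0.0926² + 0.0926² + 0.1111² + 0.1296² + 0.0802² + 0.0741² + 0.1111² = 0.01376 + 0.01376 + 0.00549 + 0.00857 + 0.00857 + 0.01234 + 0.01680 + 0.00643 + 0.00549 + 0.01234 = 0.10356 (working shown to 5 dp, full precision carried).
So 1 − D = 0.89644, i.e. 0.896 to 3 decimal places.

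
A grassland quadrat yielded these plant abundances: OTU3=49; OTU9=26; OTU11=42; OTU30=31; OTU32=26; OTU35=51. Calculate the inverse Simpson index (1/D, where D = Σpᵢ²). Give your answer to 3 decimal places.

Total N = 49+26+42+31+26+51 = 225, so the proportions are 0.2177778, 0.1155556, 0.1866667, 0.1377778, 0.1155556, 0.2266667 (working shown to 7 dp, full precision carried).
D = 0.2177778² + 0.1155556² + 0.1866667² + 0.1377778² + 0.1155556² + 0.2266667² = 0.0474272 + 0.0133531 + 0.0348444 + 0.0189827 + 0.0133531 + 0.0513778 = 0.1793383.
So 1/D = 5.57605, i.e. 5.576 to 3 decimal places.

5.576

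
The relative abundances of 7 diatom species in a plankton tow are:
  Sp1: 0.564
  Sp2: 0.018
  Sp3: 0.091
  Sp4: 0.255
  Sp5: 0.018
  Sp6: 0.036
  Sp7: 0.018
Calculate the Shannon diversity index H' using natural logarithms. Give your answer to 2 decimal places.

Each pᵢ ln pᵢ term (working shown to 4 dp, full precision carried): 0.564×(-0.5727)=-0.3230, 0.018×(-4.0174)=-0.0723, 0.091×(-2.3969)=-0.2181, 0.255×(-1.3665)=-0.3485, 0.018×(-4.0174)=-0.0723, 0.036×(-3.3242)=-0.1197, 0.018×(-4.0174)=-0.0723.
Sum = -1.2262, so H' = 1.23.

1.23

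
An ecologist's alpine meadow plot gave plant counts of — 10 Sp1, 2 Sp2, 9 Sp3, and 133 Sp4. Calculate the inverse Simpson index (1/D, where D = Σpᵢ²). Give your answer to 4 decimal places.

Total N = 10+2+9+133 = 154, so the proportions are 0.0649351, 0.012987, 0.0584416, 0.8636364 (working shown to 7 dp, full precision carried).
D = 0.0649351² + 0.012987² + 0.0584416² + 0.8636364² = 0.0042166 + 0.0001687 + 0.0034154 + 0.7458678 = 0.7536684.
So 1/D = 1.326843, i.e. 1.3268 to 4 decimal places.

1.3268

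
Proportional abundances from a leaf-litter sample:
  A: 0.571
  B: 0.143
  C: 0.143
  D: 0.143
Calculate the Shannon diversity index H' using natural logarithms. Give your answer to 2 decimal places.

Each pᵢ ln pᵢ term (working shown to 4 dp, full precision carried): 0.571×(-0.5604)=-0.3200, 0.143×(-1.9449)=-0.2781, 0.143×(-1.9449)=-0.2781, 0.143×(-1.9449)=-0.2781.
Sum = -1.1543, so H' = 1.15.

1.15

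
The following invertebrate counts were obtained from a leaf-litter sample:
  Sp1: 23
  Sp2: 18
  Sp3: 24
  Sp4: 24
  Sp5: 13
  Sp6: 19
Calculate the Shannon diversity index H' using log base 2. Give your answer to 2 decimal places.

Total N = 23+18+24+24+13+19 = 121, so the proportions are 0.1901, 0.1488, 0.1983, 0.1983, 0.1074, 0.157 (working shown to 4 dp, full precision carried).
Each pᵢ log₂ pᵢ term: 0.1901×(-2.3953)=-0.4553, 0.1488×(-2.7489)=-0.4089, 0.1983×(-2.3339)=-0.4629, 0.1983×(-2.3339)=-0.4629, 0.1074×(-3.2184)=-0.3458, 0.157×(-2.6709)=-0.4194.
Sum = -2.5553, so H' = 2.56.

2.56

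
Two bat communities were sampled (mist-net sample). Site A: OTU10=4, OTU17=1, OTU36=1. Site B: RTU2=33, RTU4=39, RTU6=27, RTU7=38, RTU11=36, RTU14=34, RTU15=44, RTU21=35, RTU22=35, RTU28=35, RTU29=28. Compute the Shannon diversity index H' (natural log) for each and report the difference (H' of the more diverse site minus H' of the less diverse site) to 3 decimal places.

Site A: N=6, proportions 0.66667, 0.16667, 0.16667, giving H' = 0.86756 (working shown to 5 dp, full precision carried).
Site B: N=384, proportions 0.08594, 0.10156, 0.07031, 0.09896, 0.09375, 0.08854, 0.11458, 0.09115, 0.09115, 0.09115, 0.07292, giving H' = 2.38944.
Difference = |0.86756 − 2.38944| = 1.52188, i.e. 1.522 to 3 decimal places.

1.522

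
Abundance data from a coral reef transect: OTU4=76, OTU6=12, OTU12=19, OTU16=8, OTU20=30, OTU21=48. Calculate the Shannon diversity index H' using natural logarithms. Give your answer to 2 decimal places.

Total N = 76+12+19+8+30+48 = 193, so the proportions are 0.3938, 0.0622, 0.0984, 0.0415, 0.1554, 0.2487 (working shown to 4 dp, full precision carried).
Each pᵢ ln pᵢ term: 0.3938×(-0.9320)=-0.3670, 0.0622×(-2.7778)=-0.1727, 0.0984×(-2.3183)=-0.2282, 0.0415×(-3.1832)=-0.1319, 0.1554×(-1.8615)=-0.2894, 0.2487×(-1.3915)=-0.3461.
Sum = -1.5353, so H' = 1.54.

1.54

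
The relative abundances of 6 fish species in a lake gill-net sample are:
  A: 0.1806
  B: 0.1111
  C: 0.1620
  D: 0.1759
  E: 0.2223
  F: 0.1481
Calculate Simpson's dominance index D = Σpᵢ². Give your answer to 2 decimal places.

0.17

D = 0.1806² + 0.1111² + 0.162² + 0.1759² + 0.2223² + 0.1481² = 0.0326 + 0.0123 + 0.0262 + 0.0309 + 0.0494 + 0.0219 = 0.1735 (working shown to 4 dp, full precision carried).
To 2 decimal places, D = 0.17.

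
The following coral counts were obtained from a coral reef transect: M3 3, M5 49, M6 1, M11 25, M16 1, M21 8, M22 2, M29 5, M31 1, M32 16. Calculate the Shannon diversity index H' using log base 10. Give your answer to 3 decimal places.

0.696

Total N = 3+49+1+25+1+8+2+5+1+16 = 111, so the proportions are 0.02703, 0.44144, 0.00901, 0.22523, 0.00901, 0.07207, 0.01802, 0.04505, 0.00901, 0.14414 (working shown to 5 dp, full precision carried).
Each pᵢ log₁₀ pᵢ term: 0.02703×(-1.56820)=-0.04238, 0.44144×(-0.35513)=-0.15677, 0.00901×(-2.04532)=-0.01843, 0.22523×(-0.64738)=-0.14581, 0.00901×(-2.04532)=-0.01843, 0.07207×(-1.14223)=-0.08232, 0.01802×(-1.74429)=-0.03143, 0.04505×(-1.34635)=-0.06065, 0.00901×(-2.04532)=-0.01843, 0.14414×(-0.84120)=-0.12125.
Sum = -0.69589, so H' = 0.696.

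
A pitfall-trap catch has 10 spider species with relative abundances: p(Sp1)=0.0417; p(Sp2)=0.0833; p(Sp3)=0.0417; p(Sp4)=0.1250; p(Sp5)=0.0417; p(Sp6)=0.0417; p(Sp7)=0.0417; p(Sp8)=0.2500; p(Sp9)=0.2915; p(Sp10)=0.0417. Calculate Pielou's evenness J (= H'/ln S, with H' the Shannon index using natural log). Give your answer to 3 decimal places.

H' = −Σ pᵢ ln pᵢ = −((-0.13249) + (-0.20703) + (-0.13249) + (-0.25993) + (-0.13249) + (-0.13249) + (-0.13249) + (-0.34657) + (-0.35934) + (-0.13249)) = 1.96782 (working shown to 5 dp, full precision carried).
With S = 10 species, ln S = 2.30259, so J = 1.96782/2.30259 = 0.85461, i.e. 0.855 to 3 decimal places.

0.855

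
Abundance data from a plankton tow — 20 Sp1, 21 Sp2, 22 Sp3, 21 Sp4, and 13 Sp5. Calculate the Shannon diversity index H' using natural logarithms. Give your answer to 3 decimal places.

Total N = 20+21+22+21+13 = 97, so the proportions are 0.20619, 0.21649, 0.2268, 0.21649, 0.13402 (working shown to 5 dp, full precision carried).
Each pᵢ ln pᵢ term: 0.20619×(-1.57898)=-0.32556, 0.21649×(-1.53019)=-0.33128, 0.2268×(-1.48367)=-0.33650, 0.21649×(-1.53019)=-0.33128, 0.13402×(-2.00976)=-0.26935.
Sum = -1.59397, so H' = 1.594.

1.594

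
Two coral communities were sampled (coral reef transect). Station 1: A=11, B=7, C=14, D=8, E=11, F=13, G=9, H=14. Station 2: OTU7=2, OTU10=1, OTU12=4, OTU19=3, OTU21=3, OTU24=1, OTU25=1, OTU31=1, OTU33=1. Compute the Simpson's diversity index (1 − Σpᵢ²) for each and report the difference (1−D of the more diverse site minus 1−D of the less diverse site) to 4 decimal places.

Station 1: N=87, proportions 0.1264368, 0.0804598, 0.1609195, 0.091954, 0.1264368, 0.1494253, 0.1034483, 0.1609195, giving 1−D = 0.8682785 (working shown to 7 dp, full precision carried).
Station 2: N=17, proportions 0.1176471, 0.0588235, 0.2352941, 0.1764706, 0.1764706, 0.0588235, 0.0588235, 0.0588235, 0.0588235, giving 1−D = 0.8512111.
Difference = |0.8682785 − 0.8512111| = 0.0170674, i.e. 0.0171 to 4 decimal places.

0.0171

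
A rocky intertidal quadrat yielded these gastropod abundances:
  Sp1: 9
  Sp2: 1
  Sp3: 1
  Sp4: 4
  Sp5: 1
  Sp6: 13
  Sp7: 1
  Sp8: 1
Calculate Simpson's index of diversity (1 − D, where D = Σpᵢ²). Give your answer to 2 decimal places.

Total N = 9+1+1+4+1+13+1+1 = 31, so the proportions are 0.2903, 0.0323, 0.0323, 0.129, 0.0323, 0.4194, 0.0323, 0.0323 (working shown to 4 dp, full precision carried).
D = 0.2903² + 0.0323² + 0.0323² + 0.129² + 0.0323² + 0.4194² + 0.0323² + 0.0323² = 0.0843 + 0.0010 + 0.0010 + 0.0166 + 0.0010 + 0.1759 + 0.0010 + 0.0010 = 0.2820.
So 1 − D = 0.7180, i.e. 0.72 to 2 decimal places.

0.72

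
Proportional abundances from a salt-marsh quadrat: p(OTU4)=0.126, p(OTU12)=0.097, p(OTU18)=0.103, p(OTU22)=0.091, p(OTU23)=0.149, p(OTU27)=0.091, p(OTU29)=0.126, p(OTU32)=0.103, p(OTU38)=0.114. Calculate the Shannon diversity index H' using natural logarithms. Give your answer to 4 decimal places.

Each pᵢ ln pᵢ term (working shown to 6 dp, full precision carried): 0.126×(-2.071473)=-0.261006, 0.097×(-2.333044)=-0.226305, 0.103×(-2.273026)=-0.234122, 0.091×(-2.396896)=-0.218118, 0.149×(-1.903809)=-0.283668, 0.091×(-2.396896)=-0.218118, 0.126×(-2.071473)=-0.261006, 0.103×(-2.273026)=-0.234122, 0.114×(-2.171557)=-0.247557.
Sum = -2.184020, so H' = 2.1840.

2.1840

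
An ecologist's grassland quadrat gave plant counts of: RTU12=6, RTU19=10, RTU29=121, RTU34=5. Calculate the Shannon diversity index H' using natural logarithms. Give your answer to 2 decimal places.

Total N = 6+10+121+5 = 142, so the proportions are 0.0423, 0.0704, 0.8521, 0.0352 (working shown to 4 dp, full precision carried).
Each pᵢ ln pᵢ term: 0.0423×(-3.1641)=-0.1337, 0.0704×(-2.6532)=-0.1868, 0.8521×(-0.1600)=-0.1364, 0.0352×(-3.3464)=-0.1178.
Sum = -0.5747, so H' = 0.57.

0.57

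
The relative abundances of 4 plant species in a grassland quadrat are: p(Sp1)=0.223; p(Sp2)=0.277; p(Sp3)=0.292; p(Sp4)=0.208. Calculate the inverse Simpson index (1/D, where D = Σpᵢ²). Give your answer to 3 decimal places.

D = 0.223² + 0.277² + 0.292² + 0.208² = 0.0497290 + 0.0767290 + 0.0852640 + 0.0432640 = 0.2549860 (working shown to 7 dp, full precision carried).
So 1/D = 3.92178, i.e. 3.922 to 3 decimal places.

3.922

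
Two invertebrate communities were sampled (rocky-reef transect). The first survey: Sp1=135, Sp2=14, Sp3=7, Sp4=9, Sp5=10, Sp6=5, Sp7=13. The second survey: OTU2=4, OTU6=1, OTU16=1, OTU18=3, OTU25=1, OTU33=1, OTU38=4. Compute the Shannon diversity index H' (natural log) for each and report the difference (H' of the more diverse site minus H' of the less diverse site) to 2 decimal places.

The first survey: N=193, proportions 0.6995, 0.0725, 0.0363, 0.0466, 0.0518, 0.0259, 0.0674, giving H' = 1.1333 (working shown to 4 dp, full precision carried).
The second survey: N=15, proportions 0.2667, 0.0667, 0.0667, 0.2, 0.0667, 0.0667, 0.2667, giving H' = 1.7490.
Difference = |1.1333 − 1.7490| = 0.6157, i.e. 0.62 to 2 decimal places.

0.62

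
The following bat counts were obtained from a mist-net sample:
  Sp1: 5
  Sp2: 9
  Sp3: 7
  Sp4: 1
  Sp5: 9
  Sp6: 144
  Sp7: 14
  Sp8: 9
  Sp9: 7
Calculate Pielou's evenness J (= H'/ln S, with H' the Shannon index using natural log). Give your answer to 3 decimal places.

0.542

Total N = 5+9+7+1+9+144+14+9+7 = 205, so the proportions are 0.02439, 0.0439, 0.03415, 0.00488, 0.0439, 0.70244, 0.06829, 0.0439, 0.03415 (working shown to 5 dp, full precision carried).
H' = −Σ pᵢ ln pᵢ = −((-0.09057) + (-0.13723) + (-0.11532) + (-0.02597) + (-0.13723) + (-0.24810) + (-0.18329) + (-0.13723) + (-0.11532)) = 1.19025.
With S = 9 species, ln S = 2.19722, so J = 1.19025/2.19722 = 0.54171, i.e. 0.542 to 3 decimal places.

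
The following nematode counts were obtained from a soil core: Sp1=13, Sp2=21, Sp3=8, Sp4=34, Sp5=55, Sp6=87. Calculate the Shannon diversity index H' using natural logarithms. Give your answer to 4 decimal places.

Total N = 13+21+8+34+55+87 = 218, so the proportions are 0.059633, 0.09633, 0.036697, 0.155963, 0.252294, 0.399083 (working shown to 6 dp, full precision carried).
Each pᵢ ln pᵢ term: 0.059633×(-2.819546)=-0.168138, 0.09633×(-2.339973)=-0.225410, 0.036697×(-3.305054)=-0.121286, 0.155963×(-1.858135)=-0.289801, 0.252294×(-1.377162)=-0.347449, 0.399083×(-0.918587)=-0.366592.
Sum = -1.518677, so H' = 1.5187.

1.5187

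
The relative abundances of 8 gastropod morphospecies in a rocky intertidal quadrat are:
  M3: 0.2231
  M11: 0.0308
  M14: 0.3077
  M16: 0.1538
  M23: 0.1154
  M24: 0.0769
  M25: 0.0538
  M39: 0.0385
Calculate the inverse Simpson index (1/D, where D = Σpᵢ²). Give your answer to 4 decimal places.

5.1904

D = 0.2231² + 0.0308² + 0.3077² + 0.1538² + 0.1154² + 0.0769² + 0.0538² + 0.0385² = 0.04977361 + 0.00094864 + 0.09467929 + 0.02365444 + 0.01331716 + 0.00591361 + 0.00289444 + 0.00148225 = 0.19266344 (working shown to 8 dp, full precision carried).
So 1/D = 5.190398, i.e. 5.1904 to 4 decimal places.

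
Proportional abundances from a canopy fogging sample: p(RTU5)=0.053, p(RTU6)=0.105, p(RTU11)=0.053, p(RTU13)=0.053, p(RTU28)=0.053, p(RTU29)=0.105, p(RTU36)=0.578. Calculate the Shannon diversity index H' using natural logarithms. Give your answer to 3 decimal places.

Each pᵢ ln pᵢ term (working shown to 5 dp, full precision carried): 0.053×(-2.93746)=-0.15569, 0.105×(-2.25379)=-0.23665, 0.053×(-2.93746)=-0.15569, 0.053×(-2.93746)=-0.15569, 0.053×(-2.93746)=-0.15569, 0.105×(-2.25379)=-0.23665, 0.578×(-0.54818)=-0.31685.
Sum = -1.41289, so H' = 1.413.

1.413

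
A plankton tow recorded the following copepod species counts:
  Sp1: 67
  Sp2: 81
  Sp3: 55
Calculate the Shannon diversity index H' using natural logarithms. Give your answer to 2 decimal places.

Total N = 67+81+55 = 203, so the proportions are 0.33, 0.399, 0.2709 (working shown to 4 dp, full precision carried).
Each pᵢ ln pᵢ term: 0.33×(-1.1085)=-0.3659, 0.399×(-0.9188)=-0.3666, 0.2709×(-1.3059)=-0.3538.
Sum = -1.0863, so H' = 1.09.

1.09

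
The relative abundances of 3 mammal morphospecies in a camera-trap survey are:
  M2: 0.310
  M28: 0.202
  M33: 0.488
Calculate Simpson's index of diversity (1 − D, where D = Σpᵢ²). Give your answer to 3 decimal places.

D = 0.31² + 0.202² + 0.488² = 0.09610 + 0.04080 + 0.23814 = 0.37505 (working shown to 5 dp, full precision carried).
So 1 − D = 0.62495, i.e. 0.625 to 3 decimal places.

0.625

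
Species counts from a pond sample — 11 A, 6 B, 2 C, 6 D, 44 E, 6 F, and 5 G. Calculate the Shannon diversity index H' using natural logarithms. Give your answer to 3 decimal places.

Total N = 11+6+2+6+44+6+5 = 80, so the proportions are 0.1375, 0.075, 0.025, 0.075, 0.55, 0.075, 0.0625 (working shown to 5 dp, full precision carried).
Each pᵢ ln pᵢ term: 0.1375×(-1.98413)=-0.27282, 0.075×(-2.59027)=-0.19427, 0.025×(-3.68888)=-0.09222, 0.075×(-2.59027)=-0.19427, 0.55×(-0.59784)=-0.32881, 0.075×(-2.59027)=-0.19427, 0.0625×(-2.77259)=-0.17329.
Sum = -1.44995, so H' = 1.450.

1.450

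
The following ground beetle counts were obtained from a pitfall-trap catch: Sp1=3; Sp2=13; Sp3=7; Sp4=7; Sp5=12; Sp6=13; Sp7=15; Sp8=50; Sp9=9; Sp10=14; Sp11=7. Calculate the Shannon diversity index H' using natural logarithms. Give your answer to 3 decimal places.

Total N = 3+13+7+7+12+13+15+50+9+14+7 = 150, so the proportions are 0.02, 0.08667, 0.04667, 0.04667, 0.08, 0.08667, 0.1, 0.33333, 0.06, 0.09333, 0.04667 (working shown to 5 dp, full precision carried).
Each pᵢ ln pᵢ term: 0.02×(-3.91202)=-0.07824, 0.08667×(-2.44569)=-0.21196, 0.04667×(-3.06473)=-0.14302, 0.04667×(-3.06473)=-0.14302, 0.08×(-2.52573)=-0.20206, 0.08667×(-2.44569)=-0.21196, 0.1×(-2.30259)=-0.23026, 0.33333×(-1.09861)=-0.36620, 0.06×(-2.81341)=-0.16880, 0.09333×(-2.37158)=-0.22135, 0.04667×(-3.06473)=-0.14302.
Sum = -2.11989, so H' = 2.120.

2.120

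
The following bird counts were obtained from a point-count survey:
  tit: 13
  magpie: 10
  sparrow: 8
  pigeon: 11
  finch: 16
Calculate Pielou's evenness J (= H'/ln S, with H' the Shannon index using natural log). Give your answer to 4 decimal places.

Total N = 13+10+8+11+16 = 58, so the proportions are 0.224138, 0.172414, 0.137931, 0.189655, 0.275862 (working shown to 6 dp, full precision carried).
H' = −Σ pᵢ ln pᵢ = −((-0.335197) + (-0.303079) + (-0.273242) + (-0.315311) + (-0.355270)) = 1.582098.
With S = 5 species, ln S = 1.609438, so J = 1.582098/1.609438 = 0.983013, i.e. 0.9830 to 4 decimal places.

0.9830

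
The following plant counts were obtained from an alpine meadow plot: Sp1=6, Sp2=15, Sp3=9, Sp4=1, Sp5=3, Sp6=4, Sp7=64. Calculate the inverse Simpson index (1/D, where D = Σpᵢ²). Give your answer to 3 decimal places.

2.331

Total N = 6+15+9+1+3+4+64 = 102, so the proportions are 0.058824, 0.147059, 0.088235, 0.009804, 0.029412, 0.039216, 0.627451 (working shown to 6 dp, full precision carried).
D = 0.058824² + 0.147059² + 0.088235² + 0.009804² + 0.029412² + 0.039216² + 0.627451² = 0.003460 + 0.021626 + 0.007785 + 0.000096 + 0.000865 + 0.001538 + 0.393695 = 0.429066.
So 1/D = 2.33065, i.e. 2.331 to 3 decimal places.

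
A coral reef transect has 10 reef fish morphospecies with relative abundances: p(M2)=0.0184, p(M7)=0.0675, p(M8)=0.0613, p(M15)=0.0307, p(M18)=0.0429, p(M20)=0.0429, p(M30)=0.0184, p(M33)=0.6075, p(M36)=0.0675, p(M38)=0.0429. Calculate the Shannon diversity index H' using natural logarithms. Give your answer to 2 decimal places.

1.50

Each pᵢ ln pᵢ term (working shown to 4 dp, full precision carried): 0.0184×(-3.9954)=-0.0735, 0.0675×(-2.6956)=-0.1820, 0.0613×(-2.7920)=-0.1711, 0.0307×(-3.4835)=-0.1069, 0.0429×(-3.1489)=-0.1351, 0.0429×(-3.1489)=-0.1351, 0.0184×(-3.9954)=-0.0735, 0.6075×(-0.4984)=-0.3028, 0.0675×(-2.6956)=-0.1820, 0.0429×(-3.1489)=-0.1351.
Sum = -1.4971, so H' = 1.50.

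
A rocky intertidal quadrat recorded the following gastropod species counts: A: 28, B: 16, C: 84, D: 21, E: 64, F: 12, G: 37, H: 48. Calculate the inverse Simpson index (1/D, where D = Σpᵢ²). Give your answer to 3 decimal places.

Total N = 28+16+84+21+64+12+37+48 = 310, so the proportions are 0.0903226, 0.0516129, 0.2709677, 0.0677419, 0.2064516, 0.0387097, 0.1193548, 0.1548387 (working shown to 7 dp, full precision carried).
D = 0.0903226² + 0.0516129² + 0.2709677² + 0.0677419² + 0.2064516² + 0.0387097² + 0.1193548² + 0.1548387² = 0.0081582 + 0.0026639 + 0.0734235 + 0.0045890 + 0.0426223 + 0.0014984 + 0.0142456 + 0.0239750 = 0.1711759.
So 1/D = 5.84195, i.e. 5.842 to 3 decimal places.

5.842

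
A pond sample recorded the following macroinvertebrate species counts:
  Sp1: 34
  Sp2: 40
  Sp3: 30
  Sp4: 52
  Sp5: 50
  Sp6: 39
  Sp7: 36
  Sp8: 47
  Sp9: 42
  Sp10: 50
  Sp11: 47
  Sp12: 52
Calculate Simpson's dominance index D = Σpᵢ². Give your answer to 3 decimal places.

0.086

Total N = 34+40+30+52+50+39+36+47+42+50+47+52 = 519, so the proportions are 0.06551, 0.07707, 0.0578, 0.10019, 0.09634, 0.07514, 0.06936, 0.09056, 0.08092, 0.09634, 0.09056, 0.10019 (working shown to 5 dp, full precision carried).
D = 0.06551² + 0.07707² + 0.0578² + 0.10019² + 0.09634² + 0.07514² + 0.06936² + 0.09056² + 0.08092² + 0.09634² + 0.09056² + 0.10019² = 0.00429 + 0.00594 + 0.00334 + 0.01004 + 0.00928 + 0.00565 + 0.00481 + 0.00820 + 0.00655 + 0.00928 + 0.00820 + 0.01004 = 0.08562.
To 3 decimal places, D = 0.086.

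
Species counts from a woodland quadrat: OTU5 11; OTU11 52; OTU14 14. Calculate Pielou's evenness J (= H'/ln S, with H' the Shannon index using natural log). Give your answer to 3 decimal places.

0.776

Total N = 11+52+14 = 77, so the proportions are 0.14286, 0.67532, 0.18182 (working shown to 5 dp, full precision carried).
H' = −Σ pᵢ ln pᵢ = −((-0.27799) + (-0.26511) + (-0.30995)) = 0.85305.
With S = 3 species, ln S = 1.09861, so J = 0.85305/1.09861 = 0.77648, i.e. 0.776 to 3 decimal places.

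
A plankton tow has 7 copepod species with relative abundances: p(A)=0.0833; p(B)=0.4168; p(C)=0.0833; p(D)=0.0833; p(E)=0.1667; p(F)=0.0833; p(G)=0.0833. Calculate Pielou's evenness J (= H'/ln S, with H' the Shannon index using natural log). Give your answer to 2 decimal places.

0.87

H' = −Σ pᵢ ln pᵢ = −((-0.2070) + (-0.3648) + (-0.2070) + (-0.2070) + (-0.2987) + (-0.2070) + (-0.2070)) = 1.6985 (working shown to 4 dp, full precision carried).
With S = 7 species, ln S = 1.9459, so J = 1.6985/1.9459 = 0.8729, i.e. 0.87 to 2 decimal places.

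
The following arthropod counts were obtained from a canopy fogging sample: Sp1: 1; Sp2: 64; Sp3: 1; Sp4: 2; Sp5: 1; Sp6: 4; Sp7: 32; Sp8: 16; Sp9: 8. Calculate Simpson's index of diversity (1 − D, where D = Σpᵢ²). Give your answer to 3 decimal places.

Total N = 1+64+1+2+1+4+32+16+8 = 129, so the proportions are 0.00775, 0.49612, 0.00775, 0.0155, 0.00775, 0.03101, 0.24806, 0.12403, 0.06202 (working shown to 5 dp, full precision carried).
D = 0.00775² + 0.49612² + 0.00775² + 0.0155² + 0.00775² + 0.03101² + 0.24806² + 0.12403² + 0.06202² = 0.00006 + 0.24614 + 0.00006 + 0.00024 + 0.00006 + 0.00096 + 0.06153 + 0.01538 + 0.00385 = 0.32829.
So 1 − D = 0.67171, i.e. 0.672 to 3 decimal places.

0.672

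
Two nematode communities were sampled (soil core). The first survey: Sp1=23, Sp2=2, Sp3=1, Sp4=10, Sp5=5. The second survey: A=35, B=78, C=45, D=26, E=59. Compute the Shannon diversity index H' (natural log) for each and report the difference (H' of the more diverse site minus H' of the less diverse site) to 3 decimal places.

0.376

The first survey: N=41, proportions 0.560976, 0.04878, 0.02439, 0.243902, 0.121951, giving H' = 1.162945 (working shown to 6 dp, full precision carried).
The second survey: N=243, proportions 0.144033, 0.320988, 0.185185, 0.106996, 0.242798, giving H' = 1.538965.
Difference = |1.162945 − 1.538965| = 0.376020, i.e. 0.376 to 3 decimal places.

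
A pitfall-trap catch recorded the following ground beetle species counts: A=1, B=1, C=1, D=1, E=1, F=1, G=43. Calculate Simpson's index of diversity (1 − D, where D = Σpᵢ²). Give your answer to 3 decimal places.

Total N = 1+1+1+1+1+1+43 = 49, so the proportions are 0.02041, 0.02041, 0.02041, 0.02041, 0.02041, 0.02041, 0.87755 (working shown to 5 dp, full precision carried).
D = 0.02041² + 0.02041² + 0.02041² + 0.02041² + 0.02041² + 0.02041² + 0.87755² = 0.00042 + 0.00042 + 0.00042 + 0.00042 + 0.00042 + 0.00042 + 0.77010 = 0.77259.
So 1 − D = 0.22741, i.e. 0.227 to 3 decimal places.

0.227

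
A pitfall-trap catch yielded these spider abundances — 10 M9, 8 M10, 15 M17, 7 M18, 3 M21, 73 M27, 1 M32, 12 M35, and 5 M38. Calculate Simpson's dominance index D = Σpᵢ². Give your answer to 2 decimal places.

Total N = 10+8+15+7+3+73+1+12+5 = 134, so the proportions are 0.0746, 0.0597, 0.1119, 0.0522, 0.0224, 0.5448, 0.0075, 0.0896, 0.0373 (working shown to 4 dp, full precision carried).
D = 0.0746² + 0.0597² + 0.1119² + 0.0522² + 0.0224² + 0.5448² + 0.0075² + 0.0896² + 0.0373² = 0.0056 + 0.0036 + 0.0125 + 0.0027 + 0.0005 + 0.2968 + 0.0001 + 0.0080 + 0.0014 = 0.3311.
To 2 decimal places, D = 0.33.

0.33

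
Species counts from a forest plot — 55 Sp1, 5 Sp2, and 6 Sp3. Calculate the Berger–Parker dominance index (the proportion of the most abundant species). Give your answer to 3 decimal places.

Total N = 55+5+6 = 66, so the proportions are 0.83333, 0.07576, 0.09091 (working shown to 5 dp, full precision carried).
The largest proportion is 0.83333, i.e. d = 0.833 to 3 decimal places.

0.833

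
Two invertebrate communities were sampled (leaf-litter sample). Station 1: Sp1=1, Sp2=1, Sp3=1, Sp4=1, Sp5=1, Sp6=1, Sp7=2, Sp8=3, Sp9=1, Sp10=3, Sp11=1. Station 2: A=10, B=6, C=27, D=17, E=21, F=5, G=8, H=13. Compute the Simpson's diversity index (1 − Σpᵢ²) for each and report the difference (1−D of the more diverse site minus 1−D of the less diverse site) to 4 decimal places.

0.0447

Station 1: N=16, proportions 0.0625, 0.0625, 0.0625, 0.0625, 0.0625, 0.0625, 0.125, 0.1875, 0.0625, 0.1875, 0.0625, giving 1−D = 0.8828125 (working shown to 7 dp, full precision carried).
Station 2: N=107, proportions 0.0934579, 0.0560748, 0.2523364, 0.1588785, 0.1962617, 0.046729, 0.0747664, 0.1214953, giving 1−D = 0.8381518.
Difference = |0.8828125 − 0.8381518| = 0.0446607, i.e. 0.0447 to 4 decimal places.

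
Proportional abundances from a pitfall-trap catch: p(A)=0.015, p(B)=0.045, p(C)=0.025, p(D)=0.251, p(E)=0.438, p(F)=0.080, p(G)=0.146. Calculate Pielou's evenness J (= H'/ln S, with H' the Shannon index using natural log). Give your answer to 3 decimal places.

0.764

H' = −Σ pᵢ ln pᵢ = −((-0.06300) + (-0.13955) + (-0.09222) + (-0.34696) + (-0.36158) + (-0.20206) + (-0.28093)) = 1.48629 (working shown to 5 dp, full precision carried).
With S = 7 species, ln S = 1.94591, so J = 1.48629/1.94591 = 0.76380, i.e. 0.764 to 3 decimal places.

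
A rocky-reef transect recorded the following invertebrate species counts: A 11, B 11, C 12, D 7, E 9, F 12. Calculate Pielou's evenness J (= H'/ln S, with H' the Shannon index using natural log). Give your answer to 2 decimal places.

Total N = 11+11+12+7+9+12 = 62, so the proportions are 0.1774, 0.1774, 0.1935, 0.1129, 0.1452, 0.1935 (working shown to 4 dp, full precision carried).
H' = −Σ pᵢ ln pᵢ = −((-0.3068) + (-0.3068) + (-0.3179) + (-0.2463) + (-0.2801) + (-0.3179)) = 1.7757.
With S = 6 species, ln S = 1.7918, so J = 1.7757/1.7918 = 0.9910, i.e. 0.99 to 2 decimal places.

0.99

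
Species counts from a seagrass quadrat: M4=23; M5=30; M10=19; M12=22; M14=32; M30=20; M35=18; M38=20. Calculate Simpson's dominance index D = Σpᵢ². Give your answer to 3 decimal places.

0.131

Total N = 23+30+19+22+32+20+18+20 = 184, so the proportions are 0.125, 0.16304, 0.10326, 0.11957, 0.17391, 0.1087, 0.09783, 0.1087 (working shown to 5 dp, full precision carried).
D = 0.125² + 0.16304² + 0.10326² + 0.11957² + 0.17391² + 0.1087² + 0.09783² + 0.1087² = 0.01562 + 0.02658 + 0.01066 + 0.01430 + 0.03025 + 0.01181 + 0.00957 + 0.01181 = 0.13061.
To 3 decimal places, D = 0.131.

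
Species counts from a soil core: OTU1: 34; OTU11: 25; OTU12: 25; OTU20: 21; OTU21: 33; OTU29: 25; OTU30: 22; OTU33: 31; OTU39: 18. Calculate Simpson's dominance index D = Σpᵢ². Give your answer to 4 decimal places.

Total N = 34+25+25+21+33+25+22+31+18 = 234, so the proportions are 0.145299, 0.106838, 0.106838, 0.089744, 0.141026, 0.106838, 0.094017, 0.132479, 0.076923 (working shown to 6 dp, full precision carried).
D = 0.145299² + 0.106838² + 0.106838² + 0.089744² + 0.141026² + 0.106838² + 0.094017² + 0.132479² + 0.076923² = 0.021112 + 0.011414 + 0.011414 + 0.008054 + 0.019888 + 0.011414 + 0.008839 + 0.017551 + 0.005917 = 0.115604.
To 4 decimal places, D = 0.1156.

0.1156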